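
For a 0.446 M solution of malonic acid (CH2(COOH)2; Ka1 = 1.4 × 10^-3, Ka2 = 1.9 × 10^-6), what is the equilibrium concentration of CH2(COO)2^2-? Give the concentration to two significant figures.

1.9 × 10^-6 M

First ionization gives [H+] ≈ [CH2(COOH)COO-] = 2.43 × 10^-2 M.
Second step: Ka2 = [H+][CH2(COO)2^2-]/[CH2(COOH)COO-] ≈ [CH2(COO)2^2-] (since [H+] ≈ [CH2(COOH)COO-]).
So [CH2(COO)2^2-] ≈ Ka2.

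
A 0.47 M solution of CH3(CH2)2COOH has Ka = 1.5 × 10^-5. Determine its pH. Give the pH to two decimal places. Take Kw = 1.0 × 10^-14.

pH = 2.58

CH3(CH2)2COOH ⇌ CH3(CH2)2COO- + H+
Let x = [H+] at equilibrium. Ka = x²/(0.47 − x).
Since Ka ≪ C₀, x ≈ √(Ka·C₀) = 2.66 × 10^-3 M.
pH = −log(2.66 × 10^-3) = 2.58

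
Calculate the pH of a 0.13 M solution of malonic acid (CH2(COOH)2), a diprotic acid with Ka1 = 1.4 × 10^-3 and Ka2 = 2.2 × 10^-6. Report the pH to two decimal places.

pH = 1.89

Since Ka1 ≫ Ka2, the first ionization dominates [H+].
Ka1 = x²/(0.13 − x) = 1.4 × 10^-3
Solving the quadratic: x = (−Ka1 + √(Ka1² + 4·Ka1·C₀))/2 = 1.28 × 10^-2 M
pH = −log(1.28 × 10^-2) = 1.89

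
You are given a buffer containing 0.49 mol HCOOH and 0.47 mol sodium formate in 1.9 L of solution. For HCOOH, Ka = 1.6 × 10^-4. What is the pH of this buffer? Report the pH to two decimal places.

pH = 3.78

pKa = −log(1.6 × 10^-4) = 3.796
Using pH = pKa + log([base]/[acid]) with [base]/[acid] = 0.47/0.49:
pH = 3.796 + (-0.018) = 3.78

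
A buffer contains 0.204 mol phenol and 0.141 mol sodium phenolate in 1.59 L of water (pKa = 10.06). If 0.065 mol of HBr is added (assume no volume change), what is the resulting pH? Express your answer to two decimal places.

pH = 9.51

Added H+ converts C6H5O- to C6H5OH: C6H5OH → 0.269 mol, C6H5O- → 0.076 mol.
pH = pKa + log([A⁻]/[HA]) = 10.06 + log(0.076/0.269) = 10.06 -0.549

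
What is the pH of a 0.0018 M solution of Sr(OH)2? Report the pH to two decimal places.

Sr(OH)2 is a strong base (each formula unit releases 2 OH-); [OH-] = 0.0036 M.
pOH = -log(0.0036) = 2.44
pH = 14.00 - 2.44 = 11.56

pH = 11.56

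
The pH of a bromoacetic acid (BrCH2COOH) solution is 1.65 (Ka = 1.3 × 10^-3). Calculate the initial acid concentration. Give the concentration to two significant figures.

C₀ = 4.1 × 10^-1 M

[H+] = 10^(-1.65) = 2.24 × 10^-2 M = x
Ka = x²/(C₀ − x) ⇒ C₀ = x + x²/Ka
C₀ = 2.24 × 10^-2 + (2.24 × 10^-2)²/(1.3 × 10^-3) = 4.08 × 10^-1 M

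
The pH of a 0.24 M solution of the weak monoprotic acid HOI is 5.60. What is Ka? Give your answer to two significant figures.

Ka = 2.6 × 10^-11

[H+] = 10^(-5.60) = 2.51 × 10^-6 M
At equilibrium [HA] = 0.24 − 2.51 × 10^-6 = 2.40 × 10^-1 M
Ka = [H+][A-]/[HA] = (2.51 × 10^-6)² / 2.40 × 10^-1 = 2.6 × 10^-11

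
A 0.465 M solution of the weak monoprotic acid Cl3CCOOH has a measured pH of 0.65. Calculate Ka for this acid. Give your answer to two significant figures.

Ka = 2.1 × 10^-1

[H+] = 10^(-0.65) = 2.24 × 10^-1 M
At equilibrium [HA] = 0.465 − 2.24 × 10^-1 = 2.41 × 10^-1 M
Ka = [H+][A-]/[HA] = (2.24 × 10^-1)² / 2.41 × 10^-1 = 2.1 × 10^-1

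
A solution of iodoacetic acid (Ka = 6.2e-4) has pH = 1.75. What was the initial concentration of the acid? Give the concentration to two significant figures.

[H+] = 10^(-1.75) = 1.78 × 10^-2 M = x
Ka = x²/(C₀ − x) ⇒ C₀ = x + x²/Ka
C₀ = 1.78 × 10^-2 + (1.78 × 10^-2)²/(6.2 × 10^-4) = 5.29 × 10^-1 M

C₀ = 5.3 × 10^-1 M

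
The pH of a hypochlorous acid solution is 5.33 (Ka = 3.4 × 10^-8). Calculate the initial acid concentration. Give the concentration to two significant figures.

[H+] = 10^(-5.33) = 4.68 × 10^-6 M = x
Ka = x²/(C₀ − x) ⇒ C₀ = x + x²/Ka
C₀ = 4.68 × 10^-6 + (4.68 × 10^-6)²/(3.4 × 10^-8) = 6.49 × 10^-4 M

C₀ = 6.5 × 10^-4 M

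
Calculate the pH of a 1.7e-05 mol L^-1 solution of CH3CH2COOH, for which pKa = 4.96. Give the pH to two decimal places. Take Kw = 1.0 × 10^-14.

CH3CH2COOH ⇌ CH3CH2COO- + H+
Ka = 10^(−4.96) = 1.10 × 10^-5
From the ICE table, Ka = x²/(1.7e-05 − x) = 1.10 × 10^-5.
Here C₀/Ka ≈ 1.55, so the small-x approximation fails. Use the quadratic:
x = [−1.1e-05 + √(1.1e-05² + 7.48e-10)]/2 = 9.24 × 10^-6 M
pH = −log(9.24 × 10^-6) = 5.03

pH = 5.03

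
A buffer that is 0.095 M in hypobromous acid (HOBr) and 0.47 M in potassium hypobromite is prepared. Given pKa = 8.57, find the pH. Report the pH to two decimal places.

Using pH = pKa + log([base]/[acid]) with [base]/[acid] = 0.47/0.095:
pH = 8.57 + (+0.694) = 9.26

pH = 9.26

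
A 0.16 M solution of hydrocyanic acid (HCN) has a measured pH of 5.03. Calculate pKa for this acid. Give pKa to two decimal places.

pKa = 9.26

[H+] = 10^(-5.03) = 9.33 × 10^-6 M
At equilibrium [HA] = 0.16 − 9.33 × 10^-6 = 1.60 × 10^-1 M
Ka = [H+][A-]/[HA] = (9.33 × 10^-6)² / 1.60 × 10^-1 = 5.44 × 10^-10
pKa = -log(5.44 × 10^-10) = 9.26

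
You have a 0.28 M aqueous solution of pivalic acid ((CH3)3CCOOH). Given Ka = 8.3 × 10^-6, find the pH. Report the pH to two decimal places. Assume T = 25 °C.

(CH3)3CCOOH ⇌ (CH3)3CCOO- + H+
Let x = [H+] at equilibrium. Ka = x²/(0.28 − x).
Neglecting x in the denominator: x = √(8.3 × 10^-6 × 0.28) = 1.52 × 10^-3 M
(x/C₀ = 0.54% < 5%, so the approximation holds.)
pH = −log[H+] = −log(1.52 × 10^-3) = 2.82

pH = 2.82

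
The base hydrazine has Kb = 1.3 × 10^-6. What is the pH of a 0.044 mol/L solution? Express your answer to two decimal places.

N2H4 + H2O ⇌ N2H5+ + OH-
From the ICE table, Kb = [OH-]²/(0.044 − [OH-]) = 1.3 × 10^-6.
Since Kb ≪ C₀, [OH-] ≈ √(Kb·C₀) = 2.39 × 10^-4 M.
pOH = −log(2.39 × 10^-4) = 3.62; pH = 14.00 − 3.62 = 10.38

pH = 10.38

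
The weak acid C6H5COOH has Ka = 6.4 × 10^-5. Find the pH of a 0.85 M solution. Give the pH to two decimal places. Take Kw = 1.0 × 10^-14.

pH = 2.13

C6H5COOH ⇌ C6H5COO- + H+
From the ICE table, Ka = [H+]²/(0.85 − [H+]) = 6.4 × 10^-5.
Since Ka ≪ C₀, [H+] ≈ √(Ka·C₀) = 7.38 × 10^-3 M.
Check: 0.87% ionized — well under 5%, approximation valid.
pH = −log[H+] = −log(7.38 × 10^-3) = 2.13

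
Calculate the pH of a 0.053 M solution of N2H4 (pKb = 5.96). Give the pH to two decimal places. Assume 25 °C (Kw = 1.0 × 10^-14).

pH = 10.38

N2H4 + H2O ⇌ N2H5+ + OH-
Kb = 10^(−5.96) = 1.10 × 10^-6
From the ICE table, Kb = [OH-]²/(0.053 − [OH-]) = 1.10 × 10^-6.
Since Kb ≪ C₀, [OH-] ≈ √(Kb·C₀) = 2.41 × 10^-4 M.
([OH-]/C₀ = 0.46% < 5%, so the approximation holds.)
pOH = −log(2.41 × 10^-4) = 3.62; pH = 14.00 − 3.62 = 10.38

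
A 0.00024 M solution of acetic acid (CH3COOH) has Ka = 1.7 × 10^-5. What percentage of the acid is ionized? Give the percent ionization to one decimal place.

CH3COOH ⇌ CH3COO- + H+; let x = [H+] at equilibrium.
Solve x² + 1.7e-05x − 4.08e-09 = 0 → x = 5.59 × 10^-5 M
% ionization = x/C₀ × 100% = 5.59 × 10^-5/0.00024 × 100% = 23.3%

23.3%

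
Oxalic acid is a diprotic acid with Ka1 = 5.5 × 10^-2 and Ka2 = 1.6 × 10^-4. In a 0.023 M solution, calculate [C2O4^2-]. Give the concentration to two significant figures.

1.6 × 10^-4 M

First ionization gives [H+] ≈ [HC2O4-] = 1.75 × 10^-2 M.
Second step: Ka2 = [H+][C2O4^2-]/[HC2O4-] ≈ [C2O4^2-] (since [H+] ≈ [HC2O4-]).
So [C2O4^2-] ≈ Ka2.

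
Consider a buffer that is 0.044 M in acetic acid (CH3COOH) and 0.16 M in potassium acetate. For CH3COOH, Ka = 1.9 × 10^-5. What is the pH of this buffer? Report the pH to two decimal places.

pKa = −log(1.9 × 10^-5) = 4.721
pH = pKa + log([A⁻]/[HA]) = 4.721 + log(0.16/0.044)
pH = 4.721 + (+0.561) = 5.28

pH = 5.28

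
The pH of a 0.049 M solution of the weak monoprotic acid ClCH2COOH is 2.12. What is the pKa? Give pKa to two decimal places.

[H+] = 10^(-2.12) = 7.59 × 10^-3 M
At equilibrium [HA] = 0.049 − 7.59 × 10^-3 = 4.14 × 10^-2 M
Ka = [H+][A-]/[HA] = (7.59 × 10^-3)² / 4.14 × 10^-2 = 1.39 × 10^-3
pKa = -log(1.39 × 10^-3) = 2.86

pKa = 2.86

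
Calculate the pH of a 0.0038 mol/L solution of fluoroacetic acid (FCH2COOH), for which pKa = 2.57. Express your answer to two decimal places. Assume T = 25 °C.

pH = 2.67

FCH2COOH ⇌ FCH2COO- + H+
Ka = 10^(−2.57) = 2.69 × 10^-3
From the ICE table, Ka = x²/(0.0038 − x) = 2.69 × 10^-3.
x is not negligible relative to C₀; solve x² + 0.00269·x − 1.02e-05 = 0.
x = (−Ka + √(Ka² + 4·Ka·C₀))/2 = 2.12 × 10^-3 M
pH = −log(2.12 × 10^-3) = 2.67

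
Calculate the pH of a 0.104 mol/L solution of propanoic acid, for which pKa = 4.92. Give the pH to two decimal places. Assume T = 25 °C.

CH3CH2COOH ⇌ CH3CH2COO- + H+
Ka = 10^(−4.92) = 1.20 × 10^-5
From the ICE table, Ka = [H+]²/(0.104 − [H+]) = 1.20 × 10^-5.
Neglecting [H+] in the denominator: [H+] = √(1.20 × 10^-5 × 0.104) = 1.12 × 10^-3 M
([H+]/C₀ = 1.1% < 5%, so the approximation holds.)
pH = −log[H+] = −log(1.12 × 10^-3) = 2.95

pH = 2.95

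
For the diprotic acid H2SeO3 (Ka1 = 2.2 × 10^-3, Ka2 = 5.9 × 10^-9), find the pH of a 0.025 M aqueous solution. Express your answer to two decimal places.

pH = 2.19

Since Ka1 ≫ Ka2, the first ionization dominates [H+].
Ka1 = x²/(0.025 − x) = 2.2 × 10^-3
Solving the quadratic: x = (−Ka1 + √(Ka1² + 4·Ka1·C₀))/2 = 6.40 × 10^-3 M
pH = −log(6.40 × 10^-3) = 2.19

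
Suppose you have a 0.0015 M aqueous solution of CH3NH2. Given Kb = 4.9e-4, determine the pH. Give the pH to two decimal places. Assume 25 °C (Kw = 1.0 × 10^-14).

CH3NH2 + H2O ⇌ CH3NH3+ + OH-
Kb = x²/(0.0015 − x) = 4.9 × 10^-4
The 5% rule fails; solving x² + Kb·x − Kb·C₀ = 0 exactly:
x = (−Kb + √(Kb² + 4·Kb·C₀))/2 = 6.47 × 10^-4 M
pOH = −log(6.47 × 10^-4) = 3.19; pH = 14.00 − 3.19 = 10.81

pH = 10.81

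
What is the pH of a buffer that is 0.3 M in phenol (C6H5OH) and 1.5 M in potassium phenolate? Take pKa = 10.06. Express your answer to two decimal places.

Henderson–Hasselbalch: pH = pKa + log([C6H5O-]/[C6H5OH]) = 10.06 + log(1.5/0.3)
pH = 10.06 + (+0.699) = 10.76

pH = 10.76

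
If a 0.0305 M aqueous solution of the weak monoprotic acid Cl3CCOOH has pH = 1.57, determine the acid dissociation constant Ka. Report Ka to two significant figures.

[H+] = 10^(-1.57) = 2.69 × 10^-2 M
At equilibrium [HA] = 0.0305 − 2.69 × 10^-2 = 3.60 × 10^-3 M
Ka = [H+][A-]/[HA] = (2.69 × 10^-2)² / 3.60 × 10^-3 = 2.0 × 10^-1

Ka = 2.0 × 10^-1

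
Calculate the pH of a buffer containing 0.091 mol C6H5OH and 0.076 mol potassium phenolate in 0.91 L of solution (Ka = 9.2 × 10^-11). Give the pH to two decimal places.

pKa = −log(9.2 × 10^-11) = 10.036
pH = pKa + log([A⁻]/[HA]) = 10.036 + log(0.076/0.091)
pH = 10.036 + (-0.078) = 9.96

pH = 9.96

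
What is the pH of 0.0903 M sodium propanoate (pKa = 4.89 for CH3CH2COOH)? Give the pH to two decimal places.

CH3CH2COO- is the conjugate base of the weak acid CH3CH2COOH.
Ka = 10^(−4.89) = 1.29 × 10^-5
Kb = Kw/Ka = 1.0×10^-14 / 1.29 × 10^-5 = 7.75 × 10^-10
From the ICE table, Kb = x²/(0.0903 − x) = 7.75 × 10^-10.
Since Kb ≪ C₀, x ≈ √(Kb·C₀) = 8.37 × 10^-6 M.
pOH = −log(8.37 × 10^-6) = 5.08; pH = 14.00 − 5.08 = 8.92

pH = 8.92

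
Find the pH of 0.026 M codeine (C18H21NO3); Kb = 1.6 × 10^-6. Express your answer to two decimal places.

C18H21NO3 + H2O ⇌ C18H22NO3+ + OH-
Kb = [OH-]²/(0.026 − [OH-]) = 1.6 × 10^-6
Neglecting [OH-] in the denominator: [OH-] = √(1.6 × 10^-6 × 0.026) = 2.04 × 10^-4 M
pOH = −log(2.04 × 10^-4) = 3.69; pH = 14.00 − 3.69 = 10.31

pH = 10.31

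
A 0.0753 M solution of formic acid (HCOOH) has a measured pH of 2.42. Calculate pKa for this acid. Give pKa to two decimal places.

[H+] = 10^(-2.42) = 3.80 × 10^-3 M
At equilibrium [HA] = 0.0753 − 3.80 × 10^-3 = 7.15 × 10^-2 M
Ka = [H+][A-]/[HA] = (3.80 × 10^-3)² / 7.15 × 10^-2 = 2.02 × 10^-4
pKa = -log(2.02 × 10^-4) = 3.69

pKa = 3.69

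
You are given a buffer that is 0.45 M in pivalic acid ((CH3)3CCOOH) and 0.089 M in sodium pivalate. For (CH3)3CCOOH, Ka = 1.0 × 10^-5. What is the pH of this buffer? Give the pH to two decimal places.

pKa = −log(1.0 × 10^-5) = 5.000
Henderson–Hasselbalch: pH = pKa + log([(CH3)3CCOO-]/[(CH3)3CCOOH]) = 5.000 + log(0.089/0.45)
pH = 5.000 + (-0.704) = 4.30

pH = 4.30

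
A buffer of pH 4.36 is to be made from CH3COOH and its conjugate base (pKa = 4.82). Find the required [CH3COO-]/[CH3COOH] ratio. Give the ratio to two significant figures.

pH = pKa + log(r) ⇒ log(r) = 4.36 − 4.82 = -0.46
r = [CH3COO-]/[CH3COOH] = 10^(-0.46) = 0.347

ratio = 0.35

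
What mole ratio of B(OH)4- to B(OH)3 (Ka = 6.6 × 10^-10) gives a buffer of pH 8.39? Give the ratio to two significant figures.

ratio = 0.16

pKa = -log(6.6 × 10^-10) = 9.180
pH = pKa + log(r) ⇒ log(r) = 8.39 − 9.180 = -0.790
r = [B(OH)4-]/[B(OH)3] = 10^(-0.790) = 0.162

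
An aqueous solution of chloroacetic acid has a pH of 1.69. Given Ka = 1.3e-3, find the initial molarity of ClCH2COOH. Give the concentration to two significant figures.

[H+] = 10^(-1.69) = 2.04 × 10^-2 M = x
Ka = x²/(C₀ − x) ⇒ C₀ = x + x²/Ka
C₀ = 2.04 × 10^-2 + (2.04 × 10^-2)²/(1.3 × 10^-3) = 3.41 × 10^-1 M

C₀ = 3.4 × 10^-1 M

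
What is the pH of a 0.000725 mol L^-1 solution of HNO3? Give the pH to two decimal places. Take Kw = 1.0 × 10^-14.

HNO3 is a strong acid and dissociates completely, so [H+] = 0.000725 M.
pH = -log(0.000725) = 3.14

pH = 3.14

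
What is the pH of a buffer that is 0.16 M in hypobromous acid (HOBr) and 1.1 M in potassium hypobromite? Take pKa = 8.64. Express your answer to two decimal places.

pH = 9.48

Henderson–Hasselbalch: pH = pKa + log([OBr-]/[HOBr]) = 8.64 + log(1.1/0.16)
pH = 8.64 + (+0.837) = 9.48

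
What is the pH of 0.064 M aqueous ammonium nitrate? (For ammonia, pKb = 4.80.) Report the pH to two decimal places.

pH = 5.20

NH4+ is the conjugate acid of the weak base NH3.
Kb = 10^(−4.80) = 1.58 × 10^-5
Ka = Kw/Kb = 1.0×10^-14 / 1.58 × 10^-5 = 6.33 × 10^-10
From the ICE table, Ka = [H+]²/(0.064 − [H+]) = 6.33 × 10^-10.
Assume [H+] ≪ 0.064: [H+] ≈ √(6.33 × 10^-10 × 0.064) = 6.36 × 10^-6 M
([H+]/C₀ = 0.0099% < 5%, so the approximation holds.)
pH = −log(6.36 × 10^-6) = 5.20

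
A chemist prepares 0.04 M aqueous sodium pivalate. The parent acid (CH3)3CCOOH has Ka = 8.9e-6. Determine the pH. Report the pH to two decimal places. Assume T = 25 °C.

(CH3)3CCOO- is the conjugate base of the weak acid (CH3)3CCOOH.
Kb = Kw/Ka = 1.0×10^-14 / 8.9 × 10^-6 = 1.12 × 10^-9
Let x = [OH-] at equilibrium. Kb = x²/(0.04 − x).
Assume x ≪ 0.04: x ≈ √(1.12 × 10^-9 × 0.04) = 6.69 × 10^-6 M
Check: 0.017% ionized — well under 5%, approximation valid.
pOH = 5.17, so pH = 14.00 − pOH = 8.83

pH = 8.83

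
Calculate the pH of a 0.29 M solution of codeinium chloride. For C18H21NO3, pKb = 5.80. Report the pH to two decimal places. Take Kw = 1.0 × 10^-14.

pH = 4.37

C18H22NO3+ is the conjugate acid of the weak base C18H21NO3.
Kb = 10^(−5.80) = 1.58 × 10^-6
Ka = Kw/Kb = 1.0×10^-14 / 1.58 × 10^-6 = 6.33 × 10^-9
From the ICE table, Ka = [H+]²/(0.29 − [H+]) = 6.33 × 10^-9.
Since Ka ≪ C₀, [H+] ≈ √(Ka·C₀) = 4.28 × 10^-5 M.
pH = −log(4.28 × 10^-5) = 4.37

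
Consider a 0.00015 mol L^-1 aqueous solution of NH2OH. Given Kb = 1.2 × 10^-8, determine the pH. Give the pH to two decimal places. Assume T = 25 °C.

pH = 8.13

NH2OH + H2O ⇌ NH3OH+ + OH-
From the ICE table, Kb = [OH-]²/(0.00015 − [OH-]) = 1.2 × 10^-8.
Since Kb ≪ C₀, [OH-] ≈ √(Kb·C₀) = 1.34 × 10^-6 M.
([OH-]/C₀ = 0.89% < 5%, so the approximation holds.)
pOH = −log(1.34 × 10^-6) = 5.87; pH = 14.00 − 5.87 = 8.13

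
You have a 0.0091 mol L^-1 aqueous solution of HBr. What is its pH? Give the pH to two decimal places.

HBr is a strong acid and dissociates completely, so [H+] = 0.0091 M.
pH = -log(0.0091) = 2.04

pH = 2.04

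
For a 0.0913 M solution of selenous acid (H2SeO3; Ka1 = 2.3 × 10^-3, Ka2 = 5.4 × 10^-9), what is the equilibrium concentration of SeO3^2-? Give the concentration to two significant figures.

First ionization gives [H+] ≈ [HSeO3-] = 1.34 × 10^-2 M.
Second step: Ka2 = [H+][SeO3^2-]/[HSeO3-] ≈ [SeO3^2-] (since [H+] ≈ [HSeO3-]).
So [SeO3^2-] ≈ Ka2.

5.4 × 10^-9 M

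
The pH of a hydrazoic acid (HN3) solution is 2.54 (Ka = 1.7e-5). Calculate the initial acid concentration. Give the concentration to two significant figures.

[H+] = 10^(-2.54) = 2.88 × 10^-3 M = x
Ka = x²/(C₀ − x) ⇒ C₀ = x + x²/Ka
C₀ = 2.88 × 10^-3 + (2.88 × 10^-3)²/(1.7 × 10^-5) = 4.91 × 10^-1 M

C₀ = 4.9 × 10^-1 M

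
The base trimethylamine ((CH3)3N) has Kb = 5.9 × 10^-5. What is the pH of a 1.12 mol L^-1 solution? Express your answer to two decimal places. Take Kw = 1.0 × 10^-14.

(CH3)3N + H2O ⇌ (CH3)3NH+ + OH-
Kb = [OH-]²/(1.12 − [OH-]) = 5.9 × 10^-5
Assume [OH-] ≪ 1.12: [OH-] ≈ √(5.9 × 10^-5 × 1.12) = 8.13 × 10^-3 M
([OH-]/C₀ = 0.73% < 5%, so the approximation holds.)
pOH = 2.09, so pH = 14.00 − pOH = 11.91

pH = 11.91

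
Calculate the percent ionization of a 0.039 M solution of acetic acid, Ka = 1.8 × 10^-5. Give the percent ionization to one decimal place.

2.1%

CH3COOH ⇌ CH3COO- + H+; let x = [H+] at equilibrium.
x ≈ √(Ka·C₀) = √(1.8 × 10^-5 × 0.039) = 8.38 × 10^-4 M
% ionization = x/C₀ × 100% = 8.38 × 10^-4/0.039 × 100% = 2.1%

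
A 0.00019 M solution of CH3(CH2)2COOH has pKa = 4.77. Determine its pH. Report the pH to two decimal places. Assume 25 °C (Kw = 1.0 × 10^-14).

pH = 4.31

CH3(CH2)2COOH ⇌ CH3(CH2)2COO- + H+
Ka = 10^(−4.77) = 1.70 × 10^-5
From the ICE table, Ka = [H+]²/(0.00019 − [H+]) = 1.70 × 10^-5.
Here C₀/Ka ≈ 11.2, so the small-[H+] approximation fails. Use the quadratic:
[H+] = [−1.7e-05 + √(1.7e-05² + 1.29e-08)]/2 = 4.90 × 10^-5 M
pH = −log(4.90 × 10^-5) = 4.31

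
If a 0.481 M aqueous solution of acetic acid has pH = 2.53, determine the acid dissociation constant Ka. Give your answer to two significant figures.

[H+] = 10^(-2.53) = 2.95 × 10^-3 M
At equilibrium [HA] = 0.481 − 2.95 × 10^-3 = 4.78 × 10^-1 M
Ka = [H+][A-]/[HA] = (2.95 × 10^-3)² / 4.78 × 10^-1 = 1.8 × 10^-5

Ka = 1.8 × 10^-5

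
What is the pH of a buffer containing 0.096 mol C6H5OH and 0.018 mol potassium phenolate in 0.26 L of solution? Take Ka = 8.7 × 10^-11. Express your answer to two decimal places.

pKa = −log(8.7 × 10^-11) = 10.060
pH = pKa + log([A⁻]/[HA]) = 10.060 + log(0.018/0.096)
pH = 10.060 + (-0.727) = 9.33

pH = 9.33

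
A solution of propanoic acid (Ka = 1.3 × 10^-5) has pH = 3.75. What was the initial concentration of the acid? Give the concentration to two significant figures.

C₀ = 2.6 × 10^-3 M

[H+] = 10^(-3.75) = 1.78 × 10^-4 M = x
Ka = x²/(C₀ − x) ⇒ C₀ = x + x²/Ka
C₀ = 1.78 × 10^-4 + (1.78 × 10^-4)²/(1.3 × 10^-5) = 2.62 × 10^-3 M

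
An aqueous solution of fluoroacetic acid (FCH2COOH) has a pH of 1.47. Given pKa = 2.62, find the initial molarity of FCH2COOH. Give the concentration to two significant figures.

[H+] = 10^(-1.47) = 3.39 × 10^-2 M = x
Ka = 10^(−2.62) = 2.40 × 10^-3
Ka = x²/(C₀ − x) ⇒ C₀ = x + x²/Ka
C₀ = 3.39 × 10^-2 + (3.39 × 10^-2)²/(2.40 × 10^-3) = 5.13 × 10^-1 M

C₀ = 5.1 × 10^-1 M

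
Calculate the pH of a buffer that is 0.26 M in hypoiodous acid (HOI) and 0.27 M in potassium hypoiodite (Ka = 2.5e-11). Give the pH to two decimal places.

pKa = −log(2.5 × 10^-11) = 10.602
Using pH = pKa + log([base]/[acid]) with [base]/[acid] = 0.27/0.26:
pH = 10.602 + (+0.016) = 10.62

pH = 10.62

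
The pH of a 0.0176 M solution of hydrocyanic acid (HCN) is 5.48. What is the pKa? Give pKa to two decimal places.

[H+] = 10^(-5.48) = 3.31 × 10^-6 M
At equilibrium [HA] = 0.0176 − 3.31 × 10^-6 = 1.76 × 10^-2 M
Ka = [H+][A-]/[HA] = (3.31 × 10^-6)² / 1.76 × 10^-2 = 6.23 × 10^-10
pKa = -log(6.23 × 10^-10) = 9.21

pKa = 9.21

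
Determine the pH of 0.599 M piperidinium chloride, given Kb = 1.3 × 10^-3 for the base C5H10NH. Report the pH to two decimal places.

C5H10NH2+ is the conjugate acid of the weak base C5H10NH.
Ka = Kw/Kb = 1.0×10^-14 / 1.3 × 10^-3 = 7.69 × 10^-12
From the ICE table, Ka = [H+]²/(0.599 − [H+]) = 7.69 × 10^-12.
Assume [H+] ≪ 0.599: [H+] ≈ √(7.69 × 10^-12 × 0.599) = 2.15 × 10^-6 M
Check: 0.00036% ionized — well under 5%, approximation valid.
pH = −log(2.15 × 10^-6) = 5.67

pH = 5.67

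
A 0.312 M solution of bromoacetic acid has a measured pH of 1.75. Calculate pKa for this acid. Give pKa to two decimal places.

pKa = 2.97

[H+] = 10^(-1.75) = 1.78 × 10^-2 M
At equilibrium [HA] = 0.312 − 1.78 × 10^-2 = 2.94 × 10^-1 M
Ka = [H+][A-]/[HA] = (1.78 × 10^-2)² / 2.94 × 10^-1 = 1.08 × 10^-3
pKa = -log(1.08 × 10^-3) = 2.97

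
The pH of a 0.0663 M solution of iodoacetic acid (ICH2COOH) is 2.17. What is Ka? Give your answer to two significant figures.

Ka = 7.7 × 10^-4

[H+] = 10^(-2.17) = 6.76 × 10^-3 M
At equilibrium [HA] = 0.0663 − 6.76 × 10^-3 = 5.95 × 10^-2 M
Ka = [H+][A-]/[HA] = (6.76 × 10^-3)² / 5.95 × 10^-2 = 7.7 × 10^-4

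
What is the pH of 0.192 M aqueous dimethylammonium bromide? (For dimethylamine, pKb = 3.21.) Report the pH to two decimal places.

(CH3)2NH2+ is the conjugate acid of the weak base (CH3)2NH.
Kb = 10^(−3.21) = 6.17 × 10^-4
Ka = Kw/Kb = 1.0×10^-14 / 6.17 × 10^-4 = 1.62 × 10^-11
Let x = [H+] at equilibrium. Ka = x²/(0.192 − x).
Neglecting x in the denominator: x = √(1.62 × 10^-11 × 0.192) = 1.76 × 10^-6 M
pH = −log(1.76 × 10^-6) = 5.75

pH = 5.75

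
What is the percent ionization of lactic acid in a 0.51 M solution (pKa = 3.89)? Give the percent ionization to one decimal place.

1.6%

CH3CH(OH)COOH ⇌ CH3CH(OH)COO- + H+; let x = [H+] at equilibrium.
Ka = 10^(−3.89) = 1.29 × 10^-4
x ≈ √(Ka·C₀) = √(1.29 × 10^-4 × 0.51) = 8.11 × 10^-3 M
% ionization = x/C₀ × 100% = 8.11 × 10^-3/0.51 × 100% = 1.6%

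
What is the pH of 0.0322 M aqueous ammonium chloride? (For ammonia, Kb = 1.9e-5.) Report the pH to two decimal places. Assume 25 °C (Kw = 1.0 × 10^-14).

pH = 5.39

NH4+ is the conjugate acid of the weak base NH3.
Ka = Kw/Kb = 1.0×10^-14 / 1.9 × 10^-5 = 5.26 × 10^-10
Ka = [H+]²/(0.0322 − [H+]) = 5.26 × 10^-10
Since Ka ≪ C₀, [H+] ≈ √(Ka·C₀) = 4.12 × 10^-6 M.
([H+]/C₀ = 0.013% < 5%, so the approximation holds.)
pH = −log(4.12 × 10^-6) = 5.39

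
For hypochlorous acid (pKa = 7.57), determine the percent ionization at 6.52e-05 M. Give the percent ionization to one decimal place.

HOCl ⇌ OCl- + H+; let x = [H+] at equilibrium.
Ka = 10^(−7.57) = 2.69 × 10^-8
x ≈ √(Ka·C₀) = √(2.69 × 10^-8 × 6.52e-05) = 1.32 × 10^-6 M
Fraction ionized = 1.32 × 10^-6 / 6.52e-05 = 0.0202 → 2.0%

2.0%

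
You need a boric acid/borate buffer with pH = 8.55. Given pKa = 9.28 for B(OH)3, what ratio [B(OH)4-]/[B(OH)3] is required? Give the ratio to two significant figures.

ratio = 0.19

pH = pKa + log(r) ⇒ log(r) = 8.55 − 9.28 = -0.73
r = [B(OH)4-]/[B(OH)3] = 10^(-0.73) = 0.186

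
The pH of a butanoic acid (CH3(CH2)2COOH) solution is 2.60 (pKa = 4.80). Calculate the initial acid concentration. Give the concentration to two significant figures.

C₀ = 4.0 × 10^-1 M

[H+] = 10^(-2.60) = 2.51 × 10^-3 M = x
Ka = 10^(−4.80) = 1.58 × 10^-5
Ka = x²/(C₀ − x) ⇒ C₀ = x + x²/Ka
C₀ = 2.51 × 10^-3 + (2.51 × 10^-3)²/(1.58 × 10^-5) = 4.01 × 10^-1 M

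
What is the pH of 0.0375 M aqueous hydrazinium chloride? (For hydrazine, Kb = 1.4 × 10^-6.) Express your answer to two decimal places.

N2H5+ is the conjugate acid of the weak base N2H4.
Ka = Kw/Kb = 1.0×10^-14 / 1.4 × 10^-6 = 7.14 × 10^-9
From the ICE table, Ka = [H+]²/(0.0375 − [H+]) = 7.14 × 10^-9.
Neglecting [H+] in the denominator: [H+] = √(7.14 × 10^-9 × 0.0375) = 1.64 × 10^-5 M
([H+]/C₀ = 0.044% < 5%, so the approximation holds.)
pH = −log(1.64 × 10^-5) = 4.79

pH = 4.79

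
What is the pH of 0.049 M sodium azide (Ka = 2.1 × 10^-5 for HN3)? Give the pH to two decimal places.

pH = 8.68

N3- is the conjugate base of the weak acid HN3.
Kb = Kw/Ka = 1.0×10^-14 / 2.1 × 10^-5 = 4.76 × 10^-10
From the ICE table, Kb = x²/(0.049 − x) = 4.76 × 10^-10.
Neglecting x in the denominator: x = √(4.76 × 10^-10 × 0.049) = 4.83 × 10^-6 M
Check: 0.0099% ionized — well under 5%, approximation valid.
pOH = 5.32, so pH = 14.00 − pOH = 8.68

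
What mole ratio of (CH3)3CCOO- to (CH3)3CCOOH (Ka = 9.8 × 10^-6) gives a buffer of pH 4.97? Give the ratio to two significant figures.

pKa = -log(9.8 × 10^-6) = 5.009
pH = pKa + log(r) ⇒ log(r) = 4.97 − 5.009 = -0.039
r = [(CH3)3CCOO-]/[(CH3)3CCOOH] = 10^(-0.039) = 0.914

ratio = 0.91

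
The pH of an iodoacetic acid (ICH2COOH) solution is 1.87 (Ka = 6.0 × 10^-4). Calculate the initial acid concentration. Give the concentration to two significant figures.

C₀ = 3.2 × 10^-1 M

[H+] = 10^(-1.87) = 1.35 × 10^-2 M = x
Ka = x²/(C₀ − x) ⇒ C₀ = x + x²/Ka
C₀ = 1.35 × 10^-2 + (1.35 × 10^-2)²/(6.0 × 10^-4) = 3.17 × 10^-1 M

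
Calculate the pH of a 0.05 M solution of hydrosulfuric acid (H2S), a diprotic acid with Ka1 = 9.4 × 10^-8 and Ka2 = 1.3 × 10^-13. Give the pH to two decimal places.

Ka1 ≫ Ka2, so treat the first dissociation as the only significant source of H+.
Ka1 = x²/(0.05 − x) = 9.4 × 10^-8
x ≈ √(9.4 × 10^-8 × 0.05) = 6.86 × 10^-5 M
pH = −log(6.86 × 10^-5) = 4.16

pH = 4.16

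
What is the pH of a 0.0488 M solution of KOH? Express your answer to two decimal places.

KOH is a strong base; [OH-] = 0.0488 M.
pOH = -log(0.0488) = 1.31
pH = 14.00 - 1.31 = 12.69

pH = 12.69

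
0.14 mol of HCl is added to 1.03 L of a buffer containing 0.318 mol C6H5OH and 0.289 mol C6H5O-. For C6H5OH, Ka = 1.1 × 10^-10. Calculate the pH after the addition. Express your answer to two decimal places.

pH = 9.47

Added H+ converts C6H5O- to C6H5OH: C6H5OH → 0.458 mol, C6H5O- → 0.149 mol.
pKa = −log(1.1 × 10^-10) = 9.959
pH = pKa + log([A⁻]/[HA]) = 9.959 + log(0.149/0.458) = 9.959 -0.488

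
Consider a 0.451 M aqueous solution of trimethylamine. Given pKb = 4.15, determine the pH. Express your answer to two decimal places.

pH = 11.75

(CH3)3N + H2O ⇌ (CH3)3NH+ + OH-
Kb = 10^(−4.15) = 7.08 × 10^-5
Let x = [OH-] at equilibrium. Kb = x²/(0.451 − x).
Neglecting x in the denominator: x = √(7.08 × 10^-5 × 0.451) = 5.65 × 10^-3 M
Check: 1.3% ionized — well under 5%, approximation valid.
pOH = 2.25, so pH = 14.00 − pOH = 11.75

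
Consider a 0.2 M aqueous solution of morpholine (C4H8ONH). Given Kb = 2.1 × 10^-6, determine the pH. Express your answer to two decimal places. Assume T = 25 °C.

C4H8ONH + H2O ⇌ C4H8ONH2+ + OH-
Let x = [OH-] at equilibrium. Kb = x²/(0.2 − x).
Assume x ≪ 0.2: x ≈ √(2.1 × 10^-6 × 0.2) = 6.48 × 10^-4 M
pOH = 3.19, so pH = 14.00 − pOH = 10.81

pH = 10.81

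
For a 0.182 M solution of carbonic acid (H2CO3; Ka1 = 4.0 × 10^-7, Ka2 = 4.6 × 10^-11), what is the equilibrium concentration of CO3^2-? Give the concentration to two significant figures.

4.6 × 10^-11 M

First ionization gives [H+] ≈ [HCO3-] = 2.70 × 10^-4 M.
Second step: Ka2 = [H+][CO3^2-]/[HCO3-] ≈ [CO3^2-] (since [H+] ≈ [HCO3-]).
So [CO3^2-] ≈ Ka2.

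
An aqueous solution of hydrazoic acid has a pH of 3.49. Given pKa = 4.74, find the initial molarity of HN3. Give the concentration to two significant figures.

[H+] = 10^(-3.49) = 3.24 × 10^-4 M = x
Ka = 10^(−4.74) = 1.82 × 10^-5
Ka = x²/(C₀ − x) ⇒ C₀ = x + x²/Ka
C₀ = 3.24 × 10^-4 + (3.24 × 10^-4)²/(1.82 × 10^-5) = 6.09 × 10^-3 M

C₀ = 6.1 × 10^-3 M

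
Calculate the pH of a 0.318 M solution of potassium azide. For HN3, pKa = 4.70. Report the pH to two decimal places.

N3- is the conjugate base of the weak acid HN3.
Ka = 10^(−4.70) = 2.00 × 10^-5
Kb = Kw/Ka = 1.0×10^-14 / 2.00 × 10^-5 = 5.00 × 10^-10
Kb = x²/(0.318 − x) = 5.00 × 10^-10
Since Kb ≪ C₀, x ≈ √(Kb·C₀) = 1.26 × 10^-5 M.
(x/C₀ = 0.004% < 5%, so the approximation holds.)
pOH = −log(1.26 × 10^-5) = 4.90; pH = 14.00 − 4.90 = 9.10

pH = 9.10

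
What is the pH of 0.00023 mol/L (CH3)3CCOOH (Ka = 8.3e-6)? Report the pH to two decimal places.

pH = 4.40

(CH3)3CCOOH ⇌ (CH3)3CCOO- + H+
Ka = x²/(0.00023 − x) = 8.3 × 10^-6
x is not negligible relative to C₀; solve x² + 8.3e-06·x − 1.91e-09 = 0.
x = (−Ka + √(Ka² + 4·Ka·C₀))/2 = 3.97 × 10^-5 M
pH = −log(3.97 × 10^-5) = 4.40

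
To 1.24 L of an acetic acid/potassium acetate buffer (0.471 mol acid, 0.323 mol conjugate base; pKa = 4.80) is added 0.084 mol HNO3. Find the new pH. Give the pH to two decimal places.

pH = 4.43

After neutralization: n(CH3COOH) = 0.555 mol, n(CH3COO-) = 0.239 mol.
pH = pKa + log(n_CH3COO-/n_CH3COOH) = 4.80 + log(0.239/0.555) = 4.80 + (-0.366)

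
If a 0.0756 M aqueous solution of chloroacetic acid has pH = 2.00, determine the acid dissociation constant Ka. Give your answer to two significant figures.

[H+] = 10^(-2.00) = 1.00 × 10^-2 M
At equilibrium [HA] = 0.0756 − 1.00 × 10^-2 = 6.56 × 10^-2 M
Ka = [H+][A-]/[HA] = (1.00 × 10^-2)² / 6.56 × 10^-2 = 1.5 × 10^-3

Ka = 1.5 × 10^-3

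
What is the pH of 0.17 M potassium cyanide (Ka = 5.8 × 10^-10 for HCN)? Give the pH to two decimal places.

CN- is the conjugate base of the weak acid HCN.
Kb = Kw/Ka = 1.0×10^-14 / 5.8 × 10^-10 = 1.72 × 10^-5
From the ICE table, Kb = [OH-]²/(0.17 − [OH-]) = 1.72 × 10^-5.
Since Kb ≪ C₀, [OH-] ≈ √(Kb·C₀) = 1.71 × 10^-3 M.
([OH-]/C₀ = 1% < 5%, so the approximation holds.)
pOH = 2.77, so pH = 14.00 − pOH = 11.23

pH = 11.23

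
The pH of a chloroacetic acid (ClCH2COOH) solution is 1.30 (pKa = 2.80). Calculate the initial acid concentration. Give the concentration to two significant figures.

[H+] = 10^(-1.30) = 5.01 × 10^-2 M = x
Ka = 10^(−2.80) = 1.58 × 10^-3
Ka = x²/(C₀ − x) ⇒ C₀ = x + x²/Ka
C₀ = 5.01 × 10^-2 + (5.01 × 10^-2)²/(1.58 × 10^-3) = 1.64 M

C₀ = 1.6 M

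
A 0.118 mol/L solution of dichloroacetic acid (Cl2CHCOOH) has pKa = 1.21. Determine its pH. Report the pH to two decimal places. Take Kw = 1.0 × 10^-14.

pH = 1.22

Cl2CHCOOH ⇌ Cl2CHCOO- + H+
Ka = 10^(−1.21) = 6.17 × 10^-2
Let x = [H+] at equilibrium. Ka = x²/(0.118 − x).
x is not negligible relative to C₀; solve x² + 0.0617·x − 0.00728 = 0.
x = (−Ka + √(Ka² + 4·Ka·C₀))/2 = 5.99 × 10^-2 M
pH = −log[H+] = −log(5.99 × 10^-2) = 1.22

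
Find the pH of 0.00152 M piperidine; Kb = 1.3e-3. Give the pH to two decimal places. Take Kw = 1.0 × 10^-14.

C5H10NH + H2O ⇌ C5H10NH2+ + OH-
From the ICE table, Kb = [OH-]²/(0.00152 − [OH-]) = 1.3 × 10^-3.
The 5% rule fails; solving [OH-]² + Kb·[OH-] − Kb·C₀ = 0 exactly:
[OH-] = (−Kb + √(Kb² + 4·Kb·C₀))/2 = 8.99 × 10^-4 M
pOH = −log(8.99 × 10^-4) = 3.05; pH = 14.00 − 3.05 = 10.95

pH = 10.95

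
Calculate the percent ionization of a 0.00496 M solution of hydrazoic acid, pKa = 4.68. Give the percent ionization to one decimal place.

6.3%

HN3 ⇌ N3- + H+; let x = [H+] at equilibrium.
Ka = 10^(−4.68) = 2.09 × 10^-5
Ka = x²/(C₀ − x); solving the quadratic gives x = 3.12 × 10^-4 M.
% ionization = x/C₀ × 100% = 3.12 × 10^-4/0.00496 × 100% = 6.3%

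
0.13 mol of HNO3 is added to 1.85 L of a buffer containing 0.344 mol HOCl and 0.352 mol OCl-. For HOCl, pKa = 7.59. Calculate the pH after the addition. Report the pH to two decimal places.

pH = 7.26

After neutralization: n(HOCl) = 0.474 mol, n(OCl-) = 0.222 mol.
pH = pKa + log(n_OCl-/n_HOCl) = 7.59 + log(0.222/0.474) = 7.59 + (-0.329)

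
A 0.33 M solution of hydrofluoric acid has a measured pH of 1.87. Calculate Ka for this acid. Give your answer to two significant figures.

Ka = 5.7 × 10^-4

[H+] = 10^(-1.87) = 1.35 × 10^-2 M
At equilibrium [HA] = 0.33 − 1.35 × 10^-2 = 3.17 × 10^-1 M
Ka = [H+][A-]/[HA] = (1.35 × 10^-2)² / 3.17 × 10^-1 = 5.7 × 10^-4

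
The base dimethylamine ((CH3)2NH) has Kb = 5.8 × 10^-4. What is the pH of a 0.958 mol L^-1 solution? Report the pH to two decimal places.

(CH3)2NH + H2O ⇌ (CH3)2NH2+ + OH-
From the ICE table, Kb = x²/(0.958 − x) = 5.8 × 10^-4.
Since Kb ≪ C₀, x ≈ √(Kb·C₀) = 2.36 × 10^-2 M.
(x/C₀ = 2.5% < 5%, so the approximation holds.)
pOH = 1.63, so pH = 14.00 − pOH = 12.37

pH = 12.37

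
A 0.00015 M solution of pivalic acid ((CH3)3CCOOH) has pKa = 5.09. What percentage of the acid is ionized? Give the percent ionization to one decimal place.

(CH3)3CCOOH ⇌ (CH3)3CCOO- + H+; let x = [H+] at equilibrium.
Ka = 10^(−5.09) = 8.13 × 10^-6
Ka = x²/(C₀ − x); solving the quadratic gives x = 3.11 × 10^-5 M.
% ionization = x/C₀ × 100% = 3.11 × 10^-5/0.00015 × 100% = 20.7%

20.7%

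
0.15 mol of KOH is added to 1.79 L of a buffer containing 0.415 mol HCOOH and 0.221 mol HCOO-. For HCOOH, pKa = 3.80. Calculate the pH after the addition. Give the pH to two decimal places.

After neutralization: n(HCOOH) = 0.265 mol, n(HCOO-) = 0.371 mol.
pH = pKa + log([A⁻]/[HA]) = 3.80 + log(0.371/0.265) = 3.80 +0.146

pH = 3.95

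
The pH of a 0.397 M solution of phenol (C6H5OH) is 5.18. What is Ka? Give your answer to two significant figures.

[H+] = 10^(-5.18) = 6.61 × 10^-6 M
At equilibrium [HA] = 0.397 − 6.61 × 10^-6 = 3.97 × 10^-1 M
Ka = [H+][A-]/[HA] = (6.61 × 10^-6)² / 3.97 × 10^-1 = 1.1 × 10^-10

Ka = 1.1 × 10^-10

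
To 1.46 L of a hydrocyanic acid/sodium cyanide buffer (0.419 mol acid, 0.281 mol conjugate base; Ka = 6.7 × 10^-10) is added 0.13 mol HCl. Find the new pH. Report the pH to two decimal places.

After neutralization: n(HCN) = 0.549 mol, n(CN-) = 0.151 mol.
pKa = −log(6.7 × 10^-10) = 9.174
pH = pKa + log(n_CN-/n_HCN) = 9.174 + log(0.151/0.549) = 9.174 + (-0.561)

pH = 8.61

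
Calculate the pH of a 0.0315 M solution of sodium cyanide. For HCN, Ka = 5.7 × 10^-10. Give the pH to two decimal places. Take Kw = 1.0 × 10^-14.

CN- is the conjugate base of the weak acid HCN.
Kb = Kw/Ka = 1.0×10^-14 / 5.7 × 10^-10 = 1.75 × 10^-5
From the ICE table, Kb = [OH-]²/(0.0315 − [OH-]) = 1.75 × 10^-5.
Neglecting [OH-] in the denominator: [OH-] = √(1.75 × 10^-5 × 0.0315) = 7.42 × 10^-4 M
Check: 2.4% ionized — well under 5%, approximation valid.
pOH = 3.13, so pH = 14.00 − pOH = 10.87

pH = 10.87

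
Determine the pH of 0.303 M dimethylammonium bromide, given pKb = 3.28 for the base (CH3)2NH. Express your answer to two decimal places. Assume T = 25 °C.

(CH3)2NH2+ is the conjugate acid of the weak base (CH3)2NH.
Kb = 10^(−3.28) = 5.25 × 10^-4
Ka = Kw/Kb = 1.0×10^-14 / 5.25 × 10^-4 = 1.90 × 10^-11
Ka = [H+]²/(0.303 − [H+]) = 1.90 × 10^-11
Since Ka ≪ C₀, [H+] ≈ √(Ka·C₀) = 2.40 × 10^-6 M.
pH = −log[H+] = −log(2.40 × 10^-6) = 5.62

pH = 5.62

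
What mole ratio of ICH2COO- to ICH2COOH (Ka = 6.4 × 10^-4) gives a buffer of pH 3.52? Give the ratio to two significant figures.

pKa = -log(6.4 × 10^-4) = 3.194
pH = pKa + log(r) ⇒ log(r) = 3.52 − 3.194 = +0.326
r = [ICH2COO-]/[ICH2COOH] = 10^(+0.326) = 2.12

ratio = 2.1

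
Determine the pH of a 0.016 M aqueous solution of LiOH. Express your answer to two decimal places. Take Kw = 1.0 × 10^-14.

pH = 12.20

LiOH is a strong base; [OH-] = 0.016 M.
pOH = -log(0.016) = 1.80
pH = 14.00 - 1.80 = 12.20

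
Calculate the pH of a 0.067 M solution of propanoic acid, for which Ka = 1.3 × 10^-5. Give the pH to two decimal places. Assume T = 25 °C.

CH3CH2COOH ⇌ CH3CH2COO- + H+
From the ICE table, Ka = x²/(0.067 − x) = 1.3 × 10^-5.
Since Ka ≪ C₀, x ≈ √(Ka·C₀) = 9.33 × 10^-4 M.
(x/C₀ = 1.4% < 5%, so the approximation holds.)
pH = −log[H+] = −log(9.33 × 10^-4) = 3.03

pH = 3.03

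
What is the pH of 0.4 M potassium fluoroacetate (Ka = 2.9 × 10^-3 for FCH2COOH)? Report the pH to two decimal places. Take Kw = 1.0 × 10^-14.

pH = 8.07

FCH2COO- is the conjugate base of the weak acid FCH2COOH.
Kb = Kw/Ka = 1.0×10^-14 / 2.9 × 10^-3 = 3.45 × 10^-12
From the ICE table, Kb = x²/(0.4 − x) = 3.45 × 10^-12.
Neglecting x in the denominator: x = √(3.45 × 10^-12 × 0.4) = 1.17 × 10^-6 M
Check: 0.00029% ionized — well under 5%, approximation valid.
pOH = −log(1.17 × 10^-6) = 5.93; pH = 14.00 − 5.93 = 8.07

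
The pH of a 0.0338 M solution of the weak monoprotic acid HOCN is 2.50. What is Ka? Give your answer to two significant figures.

Ka = 3.3 × 10^-4

[H+] = 10^(-2.50) = 3.16 × 10^-3 M
At equilibrium [HA] = 0.0338 − 3.16 × 10^-3 = 3.06 × 10^-2 M
Ka = [H+][A-]/[HA] = (3.16 × 10^-3)² / 3.06 × 10^-2 = 3.3 × 10^-4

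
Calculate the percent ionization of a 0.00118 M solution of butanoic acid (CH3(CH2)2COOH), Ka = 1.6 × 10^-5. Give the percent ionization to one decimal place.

CH3(CH2)2COOH ⇌ CH3(CH2)2COO- + H+; let x = [H+] at equilibrium.
Ka = x²/(C₀ − x); solving the quadratic gives x = 1.30 × 10^-4 M.
% ionization = x/C₀ × 100% = 1.30 × 10^-4/0.00118 × 100% = 11.0%

11.0%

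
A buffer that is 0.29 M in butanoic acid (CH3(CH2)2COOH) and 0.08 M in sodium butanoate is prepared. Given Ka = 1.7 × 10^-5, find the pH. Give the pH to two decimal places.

pH = 4.21

pKa = −log(1.7 × 10^-5) = 4.770
Using pH = pKa + log([base]/[acid]) with [base]/[acid] = 0.08/0.29:
pH = 4.770 + (-0.559) = 4.21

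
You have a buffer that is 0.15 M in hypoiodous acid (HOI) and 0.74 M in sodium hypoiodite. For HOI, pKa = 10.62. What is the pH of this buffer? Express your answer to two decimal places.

pH = 11.31

pH = pKa + log([A⁻]/[HA]) = 10.62 + log(0.74/0.15)
pH = 10.62 + (+0.693) = 11.31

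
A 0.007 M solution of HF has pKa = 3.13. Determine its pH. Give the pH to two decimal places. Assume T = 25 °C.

pH = 2.71

HF ⇌ F- + H+
Ka = 10^(−3.13) = 7.41 × 10^-4
From the ICE table, Ka = [H+]²/(0.007 − [H+]) = 7.41 × 10^-4.
The 5% rule fails; solving [H+]² + Ka·[H+] − Ka·C₀ = 0 exactly:
[H+] = [−0.000741 + √(0.000741² + 2.07e-05)]/2 = 1.94 × 10^-3 M
pH = −log(1.94 × 10^-3) = 2.71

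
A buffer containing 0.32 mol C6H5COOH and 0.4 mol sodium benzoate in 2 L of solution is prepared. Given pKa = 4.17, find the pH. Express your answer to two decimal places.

pH = 4.27

Henderson–Hasselbalch: pH = pKa + log([C6H5COO-]/[C6H5COOH]) = 4.17 + log(0.4/0.32)
pH = 4.17 + (+0.097) = 4.27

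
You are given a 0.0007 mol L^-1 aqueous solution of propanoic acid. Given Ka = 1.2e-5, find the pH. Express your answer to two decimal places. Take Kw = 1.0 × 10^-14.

CH3CH2COOH ⇌ CH3CH2COO- + H+
Let x = [H+] at equilibrium. Ka = x²/(0.0007 − x).
The 5% rule fails; solving x² + Ka·x − Ka·C₀ = 0 exactly:
x = (−Ka + √(Ka² + 4·Ka·C₀))/2 = 8.58 × 10^-5 M
pH = −log(8.58 × 10^-5) = 4.07

pH = 4.07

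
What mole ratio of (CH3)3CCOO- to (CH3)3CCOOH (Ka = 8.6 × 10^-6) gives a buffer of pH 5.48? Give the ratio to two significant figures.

pKa = -log(8.6 × 10^-6) = 5.066
pH = pKa + log(r) ⇒ log(r) = 5.48 − 5.066 = +0.414
r = [(CH3)3CCOO-]/[(CH3)3CCOOH] = 10^(+0.414) = 2.59

ratio = 2.6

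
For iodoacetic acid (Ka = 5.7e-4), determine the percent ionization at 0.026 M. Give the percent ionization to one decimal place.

ICH2COOH ⇌ ICH2COO- + H+; let x = [H+] at equilibrium.
Ka = x²/(C₀ − x); solving the quadratic gives x = 3.58 × 10^-3 M.
Fraction ionized = 3.58 × 10^-3 / 0.026 = 0.1377 → 13.8%

13.8%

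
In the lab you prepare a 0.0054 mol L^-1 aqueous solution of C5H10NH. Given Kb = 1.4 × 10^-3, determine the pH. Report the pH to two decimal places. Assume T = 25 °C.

C5H10NH + H2O ⇌ C5H10NH2+ + OH-
Let x = [OH-] at equilibrium. Kb = x²/(0.0054 − x).
x is not negligible relative to C₀; solve x² + 0.0014·x − 7.56e-06 = 0.
x = (−Kb + √(Kb² + 4·Kb·C₀))/2 = 2.14 × 10^-3 M
pOH = −log(2.14 × 10^-3) = 2.67; pH = 14.00 − 2.67 = 11.33

pH = 11.33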